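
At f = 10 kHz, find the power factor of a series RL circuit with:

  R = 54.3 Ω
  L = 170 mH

Step 1 — Angular frequency: ω = 2π·f = 2π·1e+04 = 6.283e+04 rad/s.
Step 2 — Component impedances:
  R: Z = R = 54.3 Ω
  L: Z = jωL = j·6.283e+04·0.17 = 0 + j1.068e+04 Ω
Step 3 — Series combination: Z_total = R + L = 54.3 + j1.068e+04 Ω = 1.068e+04∠89.7° Ω.
Step 4 — Power factor: PF = cos(φ) = Re(Z)/|Z| = 54.3/1.068e+04 = 0.005084.
Step 5 — Type: Im(Z) = 1.068e+04 ⇒ lagging (phase φ = 89.7°).

PF = 0.005084 (lagging, φ = 89.7°)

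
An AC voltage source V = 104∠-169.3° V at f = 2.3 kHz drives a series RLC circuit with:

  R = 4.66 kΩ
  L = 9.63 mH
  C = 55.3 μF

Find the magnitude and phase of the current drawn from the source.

Step 1 — Angular frequency: ω = 2π·f = 2π·2300 = 1.445e+04 rad/s.
Step 2 — Component impedances:
  R: Z = R = 4660 Ω
  L: Z = jωL = j·1.445e+04·0.00963 = 0 + j139.2 Ω
  C: Z = 1/(jωC) = -j/(ω·C) = 0 - j1.251 Ω
Step 3 — Series combination: Z_total = R + L + C = 4660 + j137.9 Ω = 4662∠1.7° Ω.
Step 4 — Source phasor: V = 104∠-169.3° V = -102.2 - j19.31 V.
Step 5 — Ohm's law: I = V / Z_total = (-102.2 - j19.31) / (4660 + j137.9) = -0.02203 - j0.003492 A.
Step 6 — Convert to polar: |I| = 0.02231 A, ∠I = -171.0°.

I = 0.02231∠-171.0° A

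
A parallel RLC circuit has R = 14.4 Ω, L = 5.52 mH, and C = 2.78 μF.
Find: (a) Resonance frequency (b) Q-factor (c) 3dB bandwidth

Step 1 — Resonance: ω₀ = 1/√(LC) = 1/√(0.00552·2.78e-06) = 8073 rad/s.
Step 2 — f₀ = ω₀/(2π) = 1285 Hz.
Step 3 — Parallel Q: Q = R/(ω₀L) = 14.4/(8073·0.00552) = 0.3232.
Step 4 — Bandwidth: Δω = ω₀/Q = 2.498e+04 rad/s; BW = Δω/(2π) = 3976 Hz.

(a) f₀ = 1285 Hz  (b) Q = 0.3232  (c) BW = 3976 Hz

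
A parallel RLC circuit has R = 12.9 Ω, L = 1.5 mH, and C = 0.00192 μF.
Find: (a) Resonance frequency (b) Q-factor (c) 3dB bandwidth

Step 1 — Resonance: ω₀ = 1/√(LC) = 1/√(0.0015·1.92e-09) = 5.893e+05 rad/s.
Step 2 — f₀ = ω₀/(2π) = 9.378e+04 Hz.
Step 3 — Parallel Q: Q = R/(ω₀L) = 12.9/(5.893e+05·0.0015) = 0.01459.
Step 4 — Bandwidth: Δω = ω₀/Q = 4.037e+07 rad/s; BW = Δω/(2π) = 6.426e+06 Hz.

(a) f₀ = 9.378e+04 Hz  (b) Q = 0.01459  (c) BW = 6.426e+06 Hz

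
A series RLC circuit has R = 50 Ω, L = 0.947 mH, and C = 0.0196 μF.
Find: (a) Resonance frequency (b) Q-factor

Step 1 — Resonance condition Im(Z)=0 gives ω₀ = 1/√(LC).
Step 2 — ω₀ = 1/√(0.000947·1.96e-08) = 2.321e+05 rad/s.
Step 3 — f₀ = ω₀/(2π) = 3.694e+04 Hz.
Step 4 — Series Q: Q = ω₀L/R = 2.321e+05·0.000947/50 = 4.396.

(a) f₀ = 3.694e+04 Hz  (b) Q = 4.396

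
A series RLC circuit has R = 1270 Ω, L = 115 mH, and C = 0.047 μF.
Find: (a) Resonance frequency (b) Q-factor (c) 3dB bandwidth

Step 1 — Resonance: ω₀ = 1/√(LC) = 1/√(0.115·4.7e-08) = 1.36e+04 rad/s.
Step 2 — f₀ = ω₀/(2π) = 2165 Hz.
Step 3 — Series Q: Q = ω₀L/R = 1.36e+04·0.115/1270 = 1.232.
Step 4 — Bandwidth: Δω = ω₀/Q = 1.104e+04 rad/s; BW = Δω/(2π) = 1758 Hz.

(a) f₀ = 2165 Hz  (b) Q = 1.232  (c) BW = 1758 Hz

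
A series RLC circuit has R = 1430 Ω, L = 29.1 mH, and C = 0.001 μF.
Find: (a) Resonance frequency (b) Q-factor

Step 1 — Resonance condition Im(Z)=0 gives ω₀ = 1/√(LC).
Step 2 — ω₀ = 1/√(0.0291·1e-09) = 1.854e+05 rad/s.
Step 3 — f₀ = ω₀/(2π) = 2.95e+04 Hz.
Step 4 — Series Q: Q = ω₀L/R = 1.854e+05·0.0291/1430 = 3.772.

(a) f₀ = 2.95e+04 Hz  (b) Q = 3.772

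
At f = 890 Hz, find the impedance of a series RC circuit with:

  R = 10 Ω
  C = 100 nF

Step 1 — Angular frequency: ω = 2π·f = 2π·890 = 5592 rad/s.
Step 2 — Component impedances:
  R: Z = R = 10 Ω
  C: Z = 1/(jωC) = -j/(ω·C) = 0 - j1788 Ω
Step 3 — Series combination: Z_total = R + C = 10 - j1788 Ω = 1788∠-89.7° Ω.

Z = 10 - j1788 Ω = 1788∠-89.7° Ω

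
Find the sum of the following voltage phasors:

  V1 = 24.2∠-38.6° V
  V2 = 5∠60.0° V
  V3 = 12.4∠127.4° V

Step 1 — Convert each phasor to rectangular form:
  V1 = 24.2·(cos(-38.6°) + j·sin(-38.6°)) = 18.91 - j15.1 V
  V2 = 5·(cos(60.0°) + j·sin(60.0°)) = 2.5 + j4.33 V
  V3 = 12.4·(cos(127.4°) + j·sin(127.4°)) = -7.531 + j9.851 V
Step 2 — Sum components: V_total = 13.88 - j0.917 V.
Step 3 — Convert to polar: |V_total| = 13.91 V, ∠V_total = -3.8°.

V_total = 13.91∠-3.8° V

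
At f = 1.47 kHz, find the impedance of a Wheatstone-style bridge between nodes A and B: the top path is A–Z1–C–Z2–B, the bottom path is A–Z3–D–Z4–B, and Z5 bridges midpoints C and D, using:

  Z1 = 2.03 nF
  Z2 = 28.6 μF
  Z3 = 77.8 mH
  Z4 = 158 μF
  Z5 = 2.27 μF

Step 1 — Angular frequency: ω = 2π·f = 2π·1470 = 9236 rad/s.
Step 2 — Component impedances:
  Z1: Z = 1/(jωC) = -j/(ω·C) = 0 - j5.333e+04 Ω
  Z2: Z = 1/(jωC) = -j/(ω·C) = 0 - j3.786 Ω
  Z3: Z = jωL = j·9236·0.0778 = 0 + j718.6 Ω
  Z4: Z = 1/(jωC) = -j/(ω·C) = 0 - j0.6852 Ω
  Z5: Z = 1/(jωC) = -j/(ω·C) = 0 - j47.7 Ω
Step 3 — Bridge requires nodal analysis (the Z5 bridge couples midpoints C and D, so the two paths cannot be reduced to a simple series/parallel combination). Setting node B to ground and injecting 1 A at node A, the 3-node admittance system at A, C, D solves to V_A = Z_AB = 0 + j727.7 Ω = 727.7∠90.0° Ω.

Z = 0 + j727.7 Ω = 727.7∠90.0° Ω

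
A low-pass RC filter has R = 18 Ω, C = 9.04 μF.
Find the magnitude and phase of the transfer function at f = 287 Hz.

Step 1 — Angular frequency: ω = 2π·287 = 1803 rad/s.
Step 2 — Transfer function: H(jω) = 1/(1 + jωRC).
Step 3 — Denominator: 1 + jωRC = 1 + j·1803·18·9.04e-06 = 1 + j0.2934.
Step 4 — H = 0.9207 - j0.2702.
Step 5 — Magnitude: |H| = 0.9595 (-0.4 dB); phase: φ = -16.4°.

|H| = 0.9595 (-0.4 dB), φ = -16.4°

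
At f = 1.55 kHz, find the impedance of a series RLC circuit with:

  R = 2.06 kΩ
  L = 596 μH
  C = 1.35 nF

Step 1 — Angular frequency: ω = 2π·f = 2π·1550 = 9739 rad/s.
Step 2 — Component impedances:
  R: Z = R = 2060 Ω
  L: Z = jωL = j·9739·0.000596 = 0 + j5.804 Ω
  C: Z = 1/(jωC) = -j/(ω·C) = 0 - j7.606e+04 Ω
Step 3 — Series combination: Z_total = R + L + C = 2060 - j7.605e+04 Ω = 7.608e+04∠-88.4° Ω.

Z = 2060 - j7.605e+04 Ω = 7.608e+04∠-88.4° Ω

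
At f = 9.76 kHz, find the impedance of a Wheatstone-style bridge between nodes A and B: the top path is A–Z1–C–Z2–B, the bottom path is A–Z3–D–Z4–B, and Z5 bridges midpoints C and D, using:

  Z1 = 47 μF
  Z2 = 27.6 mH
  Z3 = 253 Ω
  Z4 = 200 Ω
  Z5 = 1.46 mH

Step 1 — Angular frequency: ω = 2π·f = 2π·9760 = 6.132e+04 rad/s.
Step 2 — Component impedances:
  Z1: Z = 1/(jωC) = -j/(ω·C) = 0 - j0.347 Ω
  Z2: Z = jωL = j·6.132e+04·0.0276 = 0 + j1693 Ω
  Z3: Z = R = 253 Ω
  Z4: Z = R = 200 Ω
  Z5: Z = jωL = j·6.132e+04·0.00146 = 0 + j89.53 Ω
Step 3 — Bridge requires nodal analysis (the Z5 bridge couples midpoints C and D, so the two paths cannot be reduced to a simple series/parallel combination). Setting node B to ground and injecting 1 A at node A, the 3-node admittance system at A, C, D solves to V_A = Z_AB = 204.5 + j102.1 Ω = 228.6∠26.5° Ω.

Z = 204.5 + j102.1 Ω = 228.6∠26.5° Ω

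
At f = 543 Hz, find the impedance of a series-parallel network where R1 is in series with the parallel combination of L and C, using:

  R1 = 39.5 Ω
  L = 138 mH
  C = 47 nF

Step 1 — Angular frequency: ω = 2π·f = 2π·543 = 3412 rad/s.
Step 2 — Component impedances:
  R1: Z = R = 39.5 Ω
  L: Z = jωL = j·3412·0.138 = 0 + j470.8 Ω
  C: Z = 1/(jωC) = -j/(ω·C) = 0 - j6236 Ω
Step 3 — Parallel branch: L || C = 1/(1/L + 1/C) = 0 + j509.3 Ω.
Step 4 — Series with R1: Z_total = R1 + (L || C) = 39.5 + j509.3 Ω = 510.8∠85.6° Ω.

Z = 39.5 + j509.3 Ω = 510.8∠85.6° Ω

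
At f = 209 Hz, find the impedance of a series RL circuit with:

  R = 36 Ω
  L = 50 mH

Step 1 — Angular frequency: ω = 2π·f = 2π·209 = 1313 rad/s.
Step 2 — Component impedances:
  R: Z = R = 36 Ω
  L: Z = jωL = j·1313·0.05 = 0 + j65.66 Ω
Step 3 — Series combination: Z_total = R + L = 36 + j65.66 Ω = 74.88∠61.3° Ω.

Z = 36 + j65.66 Ω = 74.88∠61.3° Ω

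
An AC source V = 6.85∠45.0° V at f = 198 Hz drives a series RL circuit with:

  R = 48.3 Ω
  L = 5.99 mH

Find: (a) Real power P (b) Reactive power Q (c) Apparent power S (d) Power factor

Step 1 — Angular frequency: ω = 2π·f = 2π·198 = 1244 rad/s.
Step 2 — Component impedances:
  R: Z = R = 48.3 Ω
  L: Z = jωL = j·1244·0.00599 = 0 + j7.452 Ω
Step 3 — Series combination: Z_total = R + L = 48.3 + j7.452 Ω = 48.87∠8.8° Ω.
Step 4 — Source phasor: V = 6.85∠45.0° V = 4.844 + j4.844 V.
Step 5 — Current: I = V / Z = 0.1131 + j0.08284 A = 0.1402∠36.2° A.
Step 6 — Complex power: S = V·I* = 0.9489 + j0.1464 VA.
Step 7 — Real power: P = Re(S) = 0.9489 W.
Step 8 — Reactive power: Q = Im(S) = 0.1464 VAR.
Step 9 — Apparent power: |S| = 0.9601 VA.
Step 10 — Power factor: PF = P/|S| = 0.9883 (lagging).

(a) P = 0.9489 W  (b) Q = 0.1464 VAR  (c) S = 0.9601 VA  (d) PF = 0.9883 (lagging)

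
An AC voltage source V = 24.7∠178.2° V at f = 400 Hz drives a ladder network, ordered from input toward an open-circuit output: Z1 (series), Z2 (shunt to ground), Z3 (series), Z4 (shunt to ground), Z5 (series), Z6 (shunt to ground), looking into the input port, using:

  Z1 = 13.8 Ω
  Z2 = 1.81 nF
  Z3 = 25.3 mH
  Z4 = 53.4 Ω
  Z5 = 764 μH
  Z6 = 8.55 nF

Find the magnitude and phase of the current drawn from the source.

Step 1 — Angular frequency: ω = 2π·f = 2π·400 = 2513 rad/s.
Step 2 — Component impedances:
  Z1: Z = R = 13.8 Ω
  Z2: Z = 1/(jωC) = -j/(ω·C) = 0 - j2.198e+05 Ω
  Z3: Z = jωL = j·2513·0.0253 = 0 + j63.59 Ω
  Z4: Z = R = 53.4 Ω
  Z5: Z = jωL = j·2513·0.000764 = 0 + j1.92 Ω
  Z6: Z = 1/(jωC) = -j/(ω·C) = 0 - j4.654e+04 Ω
Step 3 — Ladder network (open output): work backward from the far end, alternating series and parallel combinations. Z_in = 67.23 + j63.53 Ω = 92.5∠43.4° Ω.
Step 4 — Source phasor: V = 24.7∠178.2° V = -24.69 + j0.7758 V.
Step 5 — Ohm's law: I = V / Z_total = (-24.69 + j0.7758) / (67.23 + j63.53) = -0.1882 + j0.1894 A.
Step 6 — Convert to polar: |I| = 0.267 A, ∠I = 134.8°.

I = 0.267∠134.8° A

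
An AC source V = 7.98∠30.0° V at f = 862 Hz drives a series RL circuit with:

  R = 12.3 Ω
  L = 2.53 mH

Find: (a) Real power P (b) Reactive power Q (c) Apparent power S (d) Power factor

Step 1 — Angular frequency: ω = 2π·f = 2π·862 = 5416 rad/s.
Step 2 — Component impedances:
  R: Z = R = 12.3 Ω
  L: Z = jωL = j·5416·0.00253 = 0 + j13.7 Ω
Step 3 — Series combination: Z_total = R + L = 12.3 + j13.7 Ω = 18.41∠48.1° Ω.
Step 4 — Source phasor: V = 7.98∠30.0° V = 6.911 + j3.99 V.
Step 5 — Current: I = V / Z = 0.412 - j0.1346 A = 0.4334∠-18.1° A.
Step 6 — Complex power: S = V·I* = 2.31 + j2.574 VA.
Step 7 — Real power: P = Re(S) = 2.31 W.
Step 8 — Reactive power: Q = Im(S) = 2.574 VAR.
Step 9 — Apparent power: |S| = 3.458 VA.
Step 10 — Power factor: PF = P/|S| = 0.668 (lagging).

(a) P = 2.31 W  (b) Q = 2.574 VAR  (c) S = 3.458 VA  (d) PF = 0.668 (lagging)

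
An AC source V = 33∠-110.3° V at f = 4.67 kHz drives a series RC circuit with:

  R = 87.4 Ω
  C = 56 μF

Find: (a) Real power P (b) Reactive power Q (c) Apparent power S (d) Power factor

Step 1 — Angular frequency: ω = 2π·f = 2π·4670 = 2.934e+04 rad/s.
Step 2 — Component impedances:
  R: Z = R = 87.4 Ω
  C: Z = 1/(jωC) = -j/(ω·C) = 0 - j0.6086 Ω
Step 3 — Series combination: Z_total = R + C = 87.4 - j0.6086 Ω = 87.4∠-0.4° Ω.
Step 4 — Source phasor: V = 33∠-110.3° V = -11.45 - j30.95 V.
Step 5 — Current: I = V / Z = -0.1285 - j0.355 A = 0.3776∠-109.9° A.
Step 6 — Complex power: S = V·I* = 12.46 - j0.08676 VA.
Step 7 — Real power: P = Re(S) = 12.46 W.
Step 8 — Reactive power: Q = Im(S) = -0.08676 VAR.
Step 9 — Apparent power: |S| = 12.46 VA.
Step 10 — Power factor: PF = P/|S| = 1 (leading).

(a) P = 12.46 W  (b) Q = -0.08676 VAR  (c) S = 12.46 VA  (d) PF = 1 (leading)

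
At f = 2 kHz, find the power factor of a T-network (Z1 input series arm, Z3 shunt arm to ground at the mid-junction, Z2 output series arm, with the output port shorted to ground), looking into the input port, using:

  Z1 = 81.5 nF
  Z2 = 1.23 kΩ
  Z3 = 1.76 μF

Step 1 — Angular frequency: ω = 2π·f = 2π·2000 = 1.257e+04 rad/s.
Step 2 — Component impedances:
  Z1: Z = 1/(jωC) = -j/(ω·C) = 0 - j976.4 Ω
  Z2: Z = R = 1230 Ω
  Z3: Z = 1/(jωC) = -j/(ω·C) = 0 - j45.21 Ω
Step 3 — With the output port shorted to ground, the output series arm Z2 runs from the junction to ground; the shunt arm Z3 also runs from the junction to ground. They appear in parallel: Z3 || Z2 = 1.66 - j45.15 Ω.
Step 4 — Series with input arm Z1: Z_in = Z1 + (Z3 || Z2) = 1.66 - j1022 Ω = 1022∠-89.9° Ω.
Step 5 — Power factor: PF = cos(φ) = Re(Z)/|Z| = 1.6598/1021.6 = 0.001625.
Step 6 — Type: Im(Z) = -1022 ⇒ leading (phase φ = -89.9°).

PF = 0.001625 (leading, φ = -89.9°)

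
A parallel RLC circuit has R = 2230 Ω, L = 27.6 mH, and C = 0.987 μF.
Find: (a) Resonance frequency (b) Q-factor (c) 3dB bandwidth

Step 1 — Resonance: ω₀ = 1/√(LC) = 1/√(0.0276·9.87e-07) = 6059 rad/s.
Step 2 — f₀ = ω₀/(2π) = 964.3 Hz.
Step 3 — Parallel Q: Q = R/(ω₀L) = 2230/(6059·0.0276) = 13.34.
Step 4 — Bandwidth: Δω = ω₀/Q = 454.3 rad/s; BW = Δω/(2π) = 72.31 Hz.

(a) f₀ = 964.3 Hz  (b) Q = 13.34  (c) BW = 72.31 Hz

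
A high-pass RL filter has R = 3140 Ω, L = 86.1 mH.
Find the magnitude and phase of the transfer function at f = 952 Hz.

Step 1 — Angular frequency: ω = 2π·952 = 5982 rad/s.
Step 2 — Transfer function: H(jω) = jωL/(R + jωL).
Step 3 — Numerator jωL = j·515; denominator R + jωL = 3140 + j515.
Step 4 — H = 0.0262 + j0.1597.
Step 5 — Magnitude: |H| = 0.1619 (-15.8 dB); phase: φ = 80.7°.

|H| = 0.1619 (-15.8 dB), φ = 80.7°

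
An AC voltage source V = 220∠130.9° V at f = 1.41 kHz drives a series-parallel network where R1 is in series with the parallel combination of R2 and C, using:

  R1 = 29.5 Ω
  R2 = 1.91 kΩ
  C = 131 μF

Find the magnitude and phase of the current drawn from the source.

Step 1 — Angular frequency: ω = 2π·f = 2π·1410 = 8859 rad/s.
Step 2 — Component impedances:
  R1: Z = R = 29.5 Ω
  R2: Z = R = 1910 Ω
  C: Z = 1/(jωC) = -j/(ω·C) = 0 - j0.8616 Ω
Step 3 — Parallel branch: R2 || C = 1/(1/R2 + 1/C) = 0.0003887 - j0.8616 Ω.
Step 4 — Series with R1: Z_total = R1 + (R2 || C) = 29.5 - j0.8616 Ω = 29.51∠-1.7° Ω.
Step 5 — Source phasor: V = 220∠130.9° V = -144 + j166.3 V.
Step 6 — Ohm's law: I = V / Z_total = (-144 + j166.3) / (29.5 - j0.8616) = -5.043 + j5.49 A.
Step 7 — Convert to polar: |I| = 7.454 A, ∠I = 132.6°.

I = 7.454∠132.6° A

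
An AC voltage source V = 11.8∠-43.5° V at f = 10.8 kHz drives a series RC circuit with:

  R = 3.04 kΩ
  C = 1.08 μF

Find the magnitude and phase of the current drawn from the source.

Step 1 — Angular frequency: ω = 2π·f = 2π·1.08e+04 = 6.786e+04 rad/s.
Step 2 — Component impedances:
  R: Z = R = 3040 Ω
  C: Z = 1/(jωC) = -j/(ω·C) = 0 - j13.64 Ω
Step 3 — Series combination: Z_total = R + C = 3040 - j13.64 Ω = 3040∠-0.3° Ω.
Step 4 — Source phasor: V = 11.8∠-43.5° V = 8.559 - j8.123 V.
Step 5 — Ohm's law: I = V / Z_total = (8.559 - j8.123) / (3040 - j13.64) = 0.002828 - j0.002659 A.
Step 6 — Convert to polar: |I| = 0.003882 A, ∠I = -43.2°.

I = 0.003882∠-43.2° A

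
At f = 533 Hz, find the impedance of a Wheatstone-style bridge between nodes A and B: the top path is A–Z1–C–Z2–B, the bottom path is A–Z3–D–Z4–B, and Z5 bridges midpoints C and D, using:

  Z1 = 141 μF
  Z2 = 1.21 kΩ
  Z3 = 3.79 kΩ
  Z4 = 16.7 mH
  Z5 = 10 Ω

Step 1 — Angular frequency: ω = 2π·f = 2π·533 = 3349 rad/s.
Step 2 — Component impedances:
  Z1: Z = 1/(jωC) = -j/(ω·C) = 0 - j2.118 Ω
  Z2: Z = R = 1210 Ω
  Z3: Z = R = 3790 Ω
  Z4: Z = jωL = j·3349·0.0167 = 0 + j55.93 Ω
  Z5: Z = R = 10 Ω
Step 3 — Bridge requires nodal analysis (the Z5 bridge couples midpoints C and D, so the two paths cannot be reduced to a simple series/parallel combination). Setting node B to ground and injecting 1 A at node A, the 3-node admittance system at A, C, D solves to V_A = Z_AB = 12.41 + j52.79 Ω = 54.23∠76.8° Ω.

Z = 12.41 + j52.79 Ω = 54.23∠76.8° Ω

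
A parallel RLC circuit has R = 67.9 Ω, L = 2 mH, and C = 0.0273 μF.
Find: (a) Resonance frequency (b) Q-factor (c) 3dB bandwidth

Step 1 — Resonance: ω₀ = 1/√(LC) = 1/√(0.002·2.73e-08) = 1.353e+05 rad/s.
Step 2 — f₀ = ω₀/(2π) = 2.154e+04 Hz.
Step 3 — Parallel Q: Q = R/(ω₀L) = 67.9/(1.353e+05·0.002) = 0.2509.
Step 4 — Bandwidth: Δω = ω₀/Q = 5.395e+05 rad/s; BW = Δω/(2π) = 8.586e+04 Hz.

(a) f₀ = 2.154e+04 Hz  (b) Q = 0.2509  (c) BW = 8.586e+04 Hz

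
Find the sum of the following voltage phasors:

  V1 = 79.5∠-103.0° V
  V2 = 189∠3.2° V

Step 1 — Convert each phasor to rectangular form:
  V1 = 79.5·(cos(-103.0°) + j·sin(-103.0°)) = -17.88 - j77.46 V
  V2 = 189·(cos(3.2°) + j·sin(3.2°)) = 188.7 + j10.55 V
Step 2 — Sum components: V_total = 170.8 - j66.91 V.
Step 3 — Convert to polar: |V_total| = 183.5 V, ∠V_total = -21.4°.

V_total = 183.5∠-21.4° V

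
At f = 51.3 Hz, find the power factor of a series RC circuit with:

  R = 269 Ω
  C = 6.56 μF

Step 1 — Angular frequency: ω = 2π·f = 2π·51.3 = 322.3 rad/s.
Step 2 — Component impedances:
  R: Z = R = 269 Ω
  C: Z = 1/(jωC) = -j/(ω·C) = 0 - j472.9 Ω
Step 3 — Series combination: Z_total = R + C = 269 - j472.9 Ω = 544.1∠-60.4° Ω.
Step 4 — Power factor: PF = cos(φ) = Re(Z)/|Z| = 269/544.1 = 0.4944.
Step 5 — Type: Im(Z) = -472.9 ⇒ leading (phase φ = -60.4°).

PF = 0.4944 (leading, φ = -60.4°)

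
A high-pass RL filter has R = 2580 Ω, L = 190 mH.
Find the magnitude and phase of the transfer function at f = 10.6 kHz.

Step 1 — Angular frequency: ω = 2π·1.06e+04 = 6.66e+04 rad/s.
Step 2 — Transfer function: H(jω) = jωL/(R + jωL).
Step 3 — Numerator jωL = j·1.265e+04; denominator R + jωL = 2580 + j1.265e+04.
Step 4 — H = 0.9601 + j0.1957.
Step 5 — Magnitude: |H| = 0.9798 (-0.2 dB); phase: φ = 11.5°.

|H| = 0.9798 (-0.2 dB), φ = 11.5°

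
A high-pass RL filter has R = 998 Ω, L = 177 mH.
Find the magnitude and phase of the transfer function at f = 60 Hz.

Step 1 — Angular frequency: ω = 2π·60 = 377 rad/s.
Step 2 — Transfer function: H(jω) = jωL/(R + jωL).
Step 3 — Numerator jωL = j·66.73; denominator R + jωL = 998 + j66.73.
Step 4 — H = 0.004451 + j0.06656.
Step 5 — Magnitude: |H| = 0.06671 (-23.5 dB); phase: φ = 86.2°.

|H| = 0.06671 (-23.5 dB), φ = 86.2°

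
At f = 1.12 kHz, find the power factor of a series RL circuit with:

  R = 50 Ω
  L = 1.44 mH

Step 1 — Angular frequency: ω = 2π·f = 2π·1120 = 7037 rad/s.
Step 2 — Component impedances:
  R: Z = R = 50 Ω
  L: Z = jωL = j·7037·0.00144 = 0 + j10.13 Ω
Step 3 — Series combination: Z_total = R + L = 50 + j10.13 Ω = 51.02∠11.5° Ω.
Step 4 — Power factor: PF = cos(φ) = Re(Z)/|Z| = 50/51.017 = 0.9801.
Step 5 — Type: Im(Z) = 10.13 ⇒ lagging (phase φ = 11.5°).

PF = 0.9801 (lagging, φ = 11.5°)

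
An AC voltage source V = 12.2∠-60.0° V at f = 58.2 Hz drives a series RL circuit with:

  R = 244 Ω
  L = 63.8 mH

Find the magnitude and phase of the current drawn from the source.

Step 1 — Angular frequency: ω = 2π·f = 2π·58.2 = 365.7 rad/s.
Step 2 — Component impedances:
  R: Z = R = 244 Ω
  L: Z = jωL = j·365.7·0.0638 = 0 + j23.33 Ω
Step 3 — Series combination: Z_total = R + L = 244 + j23.33 Ω = 245.1∠5.5° Ω.
Step 4 — Source phasor: V = 12.2∠-60.0° V = 6.1 - j10.57 V.
Step 5 — Ohm's law: I = V / Z_total = (6.1 - j10.57) / (244 + j23.33) = 0.02067 - j0.04528 A.
Step 6 — Convert to polar: |I| = 0.04977 A, ∠I = -65.5°.

I = 0.04977∠-65.5° A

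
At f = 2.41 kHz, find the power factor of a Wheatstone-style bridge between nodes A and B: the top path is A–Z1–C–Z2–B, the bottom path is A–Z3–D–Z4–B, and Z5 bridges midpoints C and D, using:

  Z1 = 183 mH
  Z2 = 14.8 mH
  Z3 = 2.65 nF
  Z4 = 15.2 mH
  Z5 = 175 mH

Step 1 — Angular frequency: ω = 2π·f = 2π·2410 = 1.514e+04 rad/s.
Step 2 — Component impedances:
  Z1: Z = jωL = j·1.514e+04·0.183 = 0 + j2771 Ω
  Z2: Z = jωL = j·1.514e+04·0.0148 = 0 + j224.1 Ω
  Z3: Z = 1/(jωC) = -j/(ω·C) = 0 - j2.492e+04 Ω
  Z4: Z = jωL = j·1.514e+04·0.0152 = 0 + j230.2 Ω
  Z5: Z = jωL = j·1.514e+04·0.175 = 0 + j2650 Ω
Step 3 — Bridge requires nodal analysis (the Z5 bridge couples midpoints C and D, so the two paths cannot be reduced to a simple series/parallel combination). Setting node B to ground and injecting 1 A at node A, the 3-node admittance system at A, C, D solves to V_A = Z_AB = 0 + j3382 Ω = 3382∠90.0° Ω.
Step 4 — Power factor: PF = cos(φ) = Re(Z)/|Z| = 0/3382 = 0.
Step 5 — Type: Im(Z) = 3382 ⇒ lagging (phase φ = 90.0°).

PF = 0 (lagging, φ = 90.0°)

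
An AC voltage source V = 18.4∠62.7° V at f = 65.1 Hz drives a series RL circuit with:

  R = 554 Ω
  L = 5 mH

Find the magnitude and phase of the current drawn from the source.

Step 1 — Angular frequency: ω = 2π·f = 2π·65.1 = 409 rad/s.
Step 2 — Component impedances:
  R: Z = R = 554 Ω
  L: Z = jωL = j·409·0.005 = 0 + j2.045 Ω
Step 3 — Series combination: Z_total = R + L = 554 + j2.045 Ω = 554∠0.2° Ω.
Step 4 — Source phasor: V = 18.4∠62.7° V = 8.439 + j16.35 V.
Step 5 — Ohm's law: I = V / Z_total = (8.439 + j16.35) / (554 + j2.045) = 0.01534 + j0.02946 A.
Step 6 — Convert to polar: |I| = 0.03321 A, ∠I = 62.5°.

I = 0.03321∠62.5° A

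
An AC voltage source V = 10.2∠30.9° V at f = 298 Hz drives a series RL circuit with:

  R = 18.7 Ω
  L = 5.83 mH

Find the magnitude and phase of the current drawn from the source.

Step 1 — Angular frequency: ω = 2π·f = 2π·298 = 1872 rad/s.
Step 2 — Component impedances:
  R: Z = R = 18.7 Ω
  L: Z = jωL = j·1872·0.00583 = 0 + j10.92 Ω
Step 3 — Series combination: Z_total = R + L = 18.7 + j10.92 Ω = 21.65∠30.3° Ω.
Step 4 — Source phasor: V = 10.2∠30.9° V = 8.752 + j5.238 V.
Step 5 — Ohm's law: I = V / Z_total = (8.752 + j5.238) / (18.7 + j10.92) = 0.471 + j0.005146 A.
Step 6 — Convert to polar: |I| = 0.4711 A, ∠I = 0.6°.

I = 0.4711∠0.6° A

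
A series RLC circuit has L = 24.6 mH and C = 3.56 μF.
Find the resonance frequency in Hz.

Step 1 — Resonance condition Im(Z)=0 gives ω₀ = 1/√(LC).
Step 2 — ω₀ = 1/√(0.0246·3.56e-06) = 3379 rad/s.
Step 3 — f₀ = ω₀/(2π) = 537.8 Hz.

f₀ = 537.8 Hz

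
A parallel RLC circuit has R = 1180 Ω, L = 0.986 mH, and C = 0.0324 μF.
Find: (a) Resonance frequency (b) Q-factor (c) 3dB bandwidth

Step 1 — Resonance: ω₀ = 1/√(LC) = 1/√(0.000986·3.24e-08) = 1.769e+05 rad/s.
Step 2 — f₀ = ω₀/(2π) = 2.816e+04 Hz.
Step 3 — Parallel Q: Q = R/(ω₀L) = 1180/(1.769e+05·0.000986) = 6.764.
Step 4 — Bandwidth: Δω = ω₀/Q = 2.616e+04 rad/s; BW = Δω/(2π) = 4163 Hz.

(a) f₀ = 2.816e+04 Hz  (b) Q = 6.764  (c) BW = 4163 Hz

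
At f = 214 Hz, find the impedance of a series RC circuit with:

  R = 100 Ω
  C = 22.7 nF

Step 1 — Angular frequency: ω = 2π·f = 2π·214 = 1345 rad/s.
Step 2 — Component impedances:
  R: Z = R = 100 Ω
  C: Z = 1/(jωC) = -j/(ω·C) = 0 - j3.276e+04 Ω
Step 3 — Series combination: Z_total = R + C = 100 - j3.276e+04 Ω = 3.276e+04∠-89.8° Ω.

Z = 100 - j3.276e+04 Ω = 3.276e+04∠-89.8° Ω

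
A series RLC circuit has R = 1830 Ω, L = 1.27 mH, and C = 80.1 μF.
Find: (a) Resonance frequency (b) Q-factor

Step 1 — Resonance condition Im(Z)=0 gives ω₀ = 1/√(LC).
Step 2 — ω₀ = 1/√(0.00127·8.01e-05) = 3135 rad/s.
Step 3 — f₀ = ω₀/(2π) = 499 Hz.
Step 4 — Series Q: Q = ω₀L/R = 3135·0.00127/1830 = 0.002176.

(a) f₀ = 499 Hz  (b) Q = 0.002176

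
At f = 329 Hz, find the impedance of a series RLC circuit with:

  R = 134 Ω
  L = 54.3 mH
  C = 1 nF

Step 1 — Angular frequency: ω = 2π·f = 2π·329 = 2067 rad/s.
Step 2 — Component impedances:
  R: Z = R = 134 Ω
  L: Z = jωL = j·2067·0.0543 = 0 + j112.2 Ω
  C: Z = 1/(jωC) = -j/(ω·C) = 0 - j4.838e+05 Ω
Step 3 — Series combination: Z_total = R + L + C = 134 - j4.836e+05 Ω = 4.836e+05∠-90.0° Ω.

Z = 134 - j4.836e+05 Ω = 4.836e+05∠-90.0° Ω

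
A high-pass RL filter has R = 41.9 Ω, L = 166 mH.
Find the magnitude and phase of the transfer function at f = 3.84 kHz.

Step 1 — Angular frequency: ω = 2π·3840 = 2.413e+04 rad/s.
Step 2 — Transfer function: H(jω) = jωL/(R + jωL).
Step 3 — Numerator jωL = j·4005; denominator R + jωL = 41.9 + j4005.
Step 4 — H = 0.9999 + j0.01046.
Step 5 — Magnitude: |H| = 0.9999 (-0.0 dB); phase: φ = 0.6°.

|H| = 0.9999 (-0.0 dB), φ = 0.6°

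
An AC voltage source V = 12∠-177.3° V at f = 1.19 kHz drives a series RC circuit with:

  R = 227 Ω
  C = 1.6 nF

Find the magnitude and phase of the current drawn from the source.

Step 1 — Angular frequency: ω = 2π·f = 2π·1190 = 7477 rad/s.
Step 2 — Component impedances:
  R: Z = R = 227 Ω
  C: Z = 1/(jωC) = -j/(ω·C) = 0 - j8.359e+04 Ω
Step 3 — Series combination: Z_total = R + C = 227 - j8.359e+04 Ω = 8.359e+04∠-89.8° Ω.
Step 4 — Source phasor: V = 12∠-177.3° V = -11.99 - j0.5653 V.
Step 5 — Ohm's law: I = V / Z_total = (-11.99 - j0.5653) / (227 - j8.359e+04) = 6.373e-06 - j0.0001434 A.
Step 6 — Convert to polar: |I| = 0.0001436 A, ∠I = -87.5°.

I = 0.0001436∠-87.5° A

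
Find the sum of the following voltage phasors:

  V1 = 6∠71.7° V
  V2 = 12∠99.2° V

Step 1 — Convert each phasor to rectangular form:
  V1 = 6·(cos(71.7°) + j·sin(71.7°)) = 1.884 + j5.697 V
  V2 = 12·(cos(99.2°) + j·sin(99.2°)) = -1.919 + j11.85 V
Step 2 — Sum components: V_total = -0.03462 + j17.54 V.
Step 3 — Convert to polar: |V_total| = 17.54 V, ∠V_total = 90.1°.

V_total = 17.54∠90.1° V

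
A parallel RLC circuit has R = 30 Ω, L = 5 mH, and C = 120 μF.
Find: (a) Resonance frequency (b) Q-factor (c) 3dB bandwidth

Step 1 — Resonance: ω₀ = 1/√(LC) = 1/√(0.005·0.00012) = 1291 rad/s.
Step 2 — f₀ = ω₀/(2π) = 205.5 Hz.
Step 3 — Parallel Q: Q = R/(ω₀L) = 30/(1291·0.005) = 4.648.
Step 4 — Bandwidth: Δω = ω₀/Q = 277.8 rad/s; BW = Δω/(2π) = 44.21 Hz.

(a) f₀ = 205.5 Hz  (b) Q = 4.648  (c) BW = 44.21 Hz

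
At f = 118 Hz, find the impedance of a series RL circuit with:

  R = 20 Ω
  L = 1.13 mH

Step 1 — Angular frequency: ω = 2π·f = 2π·118 = 741.4 rad/s.
Step 2 — Component impedances:
  R: Z = R = 20 Ω
  L: Z = jωL = j·741.4·0.00113 = 0 + j0.8378 Ω
Step 3 — Series combination: Z_total = R + L = 20 + j0.8378 Ω = 20.02∠2.4° Ω.

Z = 20 + j0.8378 Ω = 20.02∠2.4° Ω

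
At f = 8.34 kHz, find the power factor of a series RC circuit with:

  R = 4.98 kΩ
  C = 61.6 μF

Step 1 — Angular frequency: ω = 2π·f = 2π·8340 = 5.24e+04 rad/s.
Step 2 — Component impedances:
  R: Z = R = 4980 Ω
  C: Z = 1/(jωC) = -j/(ω·C) = 0 - j0.3098 Ω
Step 3 — Series combination: Z_total = R + C = 4980 - j0.3098 Ω = 4980∠-0.0° Ω.
Step 4 — Power factor: PF = cos(φ) = Re(Z)/|Z| = 4980/4980 = 1.
Step 5 — Type: Im(Z) = -0.3098 ⇒ leading (phase φ = -0.0°).

PF = 1 (leading, φ = -0.0°)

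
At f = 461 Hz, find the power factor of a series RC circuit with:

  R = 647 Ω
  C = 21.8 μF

Step 1 — Angular frequency: ω = 2π·f = 2π·461 = 2897 rad/s.
Step 2 — Component impedances:
  R: Z = R = 647 Ω
  C: Z = 1/(jωC) = -j/(ω·C) = 0 - j15.84 Ω
Step 3 — Series combination: Z_total = R + C = 647 - j15.84 Ω = 647.2∠-1.4° Ω.
Step 4 — Power factor: PF = cos(φ) = Re(Z)/|Z| = 647/647.2 = 0.9997.
Step 5 — Type: Im(Z) = -15.84 ⇒ leading (phase φ = -1.4°).

PF = 0.9997 (leading, φ = -1.4°)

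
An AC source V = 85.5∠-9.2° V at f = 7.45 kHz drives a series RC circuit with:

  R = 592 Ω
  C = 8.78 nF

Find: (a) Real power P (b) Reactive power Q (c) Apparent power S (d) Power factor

Step 1 — Angular frequency: ω = 2π·f = 2π·7450 = 4.681e+04 rad/s.
Step 2 — Component impedances:
  R: Z = R = 592 Ω
  C: Z = 1/(jωC) = -j/(ω·C) = 0 - j2433 Ω
Step 3 — Series combination: Z_total = R + C = 592 - j2433 Ω = 2504∠-76.3° Ω.
Step 4 — Source phasor: V = 85.5∠-9.2° V = 84.4 - j13.67 V.
Step 5 — Current: I = V / Z = 0.01327 + j0.03146 A = 0.03414∠67.1° A.
Step 6 — Complex power: S = V·I* = 0.6901 - j2.837 VA.
Step 7 — Real power: P = Re(S) = 0.6901 W.
Step 8 — Reactive power: Q = Im(S) = -2.837 VAR.
Step 9 — Apparent power: |S| = 2.919 VA.
Step 10 — Power factor: PF = P/|S| = 0.2364 (leading).

(a) P = 0.6901 W  (b) Q = -2.837 VAR  (c) S = 2.919 VA  (d) PF = 0.2364 (leading)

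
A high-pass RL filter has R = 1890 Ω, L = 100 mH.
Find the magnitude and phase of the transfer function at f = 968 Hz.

Step 1 — Angular frequency: ω = 2π·968 = 6082 rad/s.
Step 2 — Transfer function: H(jω) = jωL/(R + jωL).
Step 3 — Numerator jωL = j·608.2; denominator R + jωL = 1890 + j608.2.
Step 4 — H = 0.09384 + j0.2916.
Step 5 — Magnitude: |H| = 0.3063 (-10.3 dB); phase: φ = 72.2°.

|H| = 0.3063 (-10.3 dB), φ = 72.2°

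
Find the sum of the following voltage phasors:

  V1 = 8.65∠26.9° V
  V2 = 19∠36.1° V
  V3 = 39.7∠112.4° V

Step 1 — Convert each phasor to rectangular form:
  V1 = 8.65·(cos(26.9°) + j·sin(26.9°)) = 7.714 + j3.914 V
  V2 = 19·(cos(36.1°) + j·sin(36.1°)) = 15.35 + j11.19 V
  V3 = 39.7·(cos(112.4°) + j·sin(112.4°)) = -15.13 + j36.7 V
Step 2 — Sum components: V_total = 7.937 + j51.81 V.
Step 3 — Convert to polar: |V_total| = 52.42 V, ∠V_total = 81.3°.

V_total = 52.42∠81.3° V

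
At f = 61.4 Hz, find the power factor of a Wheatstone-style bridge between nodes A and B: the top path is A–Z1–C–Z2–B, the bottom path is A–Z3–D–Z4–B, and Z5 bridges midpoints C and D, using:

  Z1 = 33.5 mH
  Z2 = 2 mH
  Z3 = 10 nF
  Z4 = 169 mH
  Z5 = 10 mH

Step 1 — Angular frequency: ω = 2π·f = 2π·61.4 = 385.8 rad/s.
Step 2 — Component impedances:
  Z1: Z = jωL = j·385.8·0.0335 = 0 + j12.92 Ω
  Z2: Z = jωL = j·385.8·0.002 = 0 + j0.7716 Ω
  Z3: Z = 1/(jωC) = -j/(ω·C) = 0 - j2.592e+05 Ω
  Z4: Z = jωL = j·385.8·0.169 = 0 + j65.2 Ω
  Z5: Z = jωL = j·385.8·0.01 = 0 + j3.858 Ω
Step 3 — Bridge requires nodal analysis (the Z5 bridge couples midpoints C and D, so the two paths cannot be reduced to a simple series/parallel combination). Setting node B to ground and injecting 1 A at node A, the 3-node admittance system at A, C, D solves to V_A = Z_AB = 0 + j13.69 Ω = 13.69∠90.0° Ω.
Step 4 — Power factor: PF = cos(φ) = Re(Z)/|Z| = 0/13.69 = 0.
Step 5 — Type: Im(Z) = 13.69 ⇒ lagging (phase φ = 90.0°).

PF = 0 (lagging, φ = 90.0°)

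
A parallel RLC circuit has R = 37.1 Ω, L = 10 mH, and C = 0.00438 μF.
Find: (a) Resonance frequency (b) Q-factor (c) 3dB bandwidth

Step 1 — Resonance: ω₀ = 1/√(LC) = 1/√(0.01·4.38e-09) = 1.511e+05 rad/s.
Step 2 — f₀ = ω₀/(2π) = 2.405e+04 Hz.
Step 3 — Parallel Q: Q = R/(ω₀L) = 37.1/(1.511e+05·0.01) = 0.02455.
Step 4 — Bandwidth: Δω = ω₀/Q = 6.154e+06 rad/s; BW = Δω/(2π) = 9.794e+05 Hz.

(a) f₀ = 2.405e+04 Hz  (b) Q = 0.02455  (c) BW = 9.794e+05 Hz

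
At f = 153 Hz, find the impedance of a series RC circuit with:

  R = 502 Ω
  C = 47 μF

Step 1 — Angular frequency: ω = 2π·f = 2π·153 = 961.3 rad/s.
Step 2 — Component impedances:
  R: Z = R = 502 Ω
  C: Z = 1/(jωC) = -j/(ω·C) = 0 - j22.13 Ω
Step 3 — Series combination: Z_total = R + C = 502 - j22.13 Ω = 502.5∠-2.5° Ω.

Z = 502 - j22.13 Ω = 502.5∠-2.5° Ω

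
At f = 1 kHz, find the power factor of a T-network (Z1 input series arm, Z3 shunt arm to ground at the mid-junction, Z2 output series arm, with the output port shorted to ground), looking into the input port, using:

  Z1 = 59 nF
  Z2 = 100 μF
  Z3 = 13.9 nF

Step 1 — Angular frequency: ω = 2π·f = 2π·1000 = 6283 rad/s.
Step 2 — Component impedances:
  Z1: Z = 1/(jωC) = -j/(ω·C) = 0 - j2698 Ω
  Z2: Z = 1/(jωC) = -j/(ω·C) = 0 - j1.592 Ω
  Z3: Z = 1/(jωC) = -j/(ω·C) = 0 - j1.145e+04 Ω
Step 3 — With the output port shorted to ground, the output series arm Z2 runs from the junction to ground; the shunt arm Z3 also runs from the junction to ground. They appear in parallel: Z3 || Z2 = 0 - j1.591 Ω.
Step 4 — Series with input arm Z1: Z_in = Z1 + (Z3 || Z2) = 0 - j2699 Ω = 2699∠-90.0° Ω.
Step 5 — Power factor: PF = cos(φ) = Re(Z)/|Z| = 0/2699 = 0.
Step 6 — Type: Im(Z) = -2699 ⇒ leading (phase φ = -90.0°).

PF = 0 (leading, φ = -90.0°)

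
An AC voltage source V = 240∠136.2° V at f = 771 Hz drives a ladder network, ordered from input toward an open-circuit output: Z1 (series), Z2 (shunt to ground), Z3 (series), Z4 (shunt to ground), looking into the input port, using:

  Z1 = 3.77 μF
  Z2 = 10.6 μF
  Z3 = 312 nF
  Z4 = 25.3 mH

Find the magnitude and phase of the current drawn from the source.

Step 1 — Angular frequency: ω = 2π·f = 2π·771 = 4844 rad/s.
Step 2 — Component impedances:
  Z1: Z = 1/(jωC) = -j/(ω·C) = 0 - j54.76 Ω
  Z2: Z = 1/(jωC) = -j/(ω·C) = 0 - j19.47 Ω
  Z3: Z = 1/(jωC) = -j/(ω·C) = 0 - j661.6 Ω
  Z4: Z = jωL = j·4844·0.0253 = 0 + j122.6 Ω
Step 3 — Ladder network (open output): work backward from the far end, alternating series and parallel combinations. Z_in = 0 - j73.55 Ω = 73.55∠-90.0° Ω.
Step 4 — Source phasor: V = 240∠136.2° V = -173.2 + j166.1 V.
Step 5 — Ohm's law: I = V / Z_total = (-173.2 + j166.1) / (0 - j73.55) = -2.259 - j2.355 A.
Step 6 — Convert to polar: |I| = 3.263 A, ∠I = -133.8°.

I = 3.263∠-133.8° A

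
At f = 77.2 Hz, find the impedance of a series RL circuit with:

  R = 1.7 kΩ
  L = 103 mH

Step 1 — Angular frequency: ω = 2π·f = 2π·77.2 = 485.1 rad/s.
Step 2 — Component impedances:
  R: Z = R = 1700 Ω
  L: Z = jωL = j·485.1·0.103 = 0 + j49.96 Ω
Step 3 — Series combination: Z_total = R + L = 1700 + j49.96 Ω = 1701∠1.7° Ω.

Z = 1700 + j49.96 Ω = 1701∠1.7° Ω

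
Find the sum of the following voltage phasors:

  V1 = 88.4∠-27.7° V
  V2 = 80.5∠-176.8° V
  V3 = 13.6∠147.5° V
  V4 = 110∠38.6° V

Step 1 — Convert each phasor to rectangular form:
  V1 = 88.4·(cos(-27.7°) + j·sin(-27.7°)) = 78.27 - j41.09 V
  V2 = 80.5·(cos(-176.8°) + j·sin(-176.8°)) = -80.37 - j4.494 V
  V3 = 13.6·(cos(147.5°) + j·sin(147.5°)) = -11.47 + j7.307 V
  V4 = 110·(cos(38.6°) + j·sin(38.6°)) = 85.97 + j68.63 V
Step 2 — Sum components: V_total = 72.39 + j30.35 V.
Step 3 — Convert to polar: |V_total| = 78.5 V, ∠V_total = 22.7°.

V_total = 78.5∠22.7° V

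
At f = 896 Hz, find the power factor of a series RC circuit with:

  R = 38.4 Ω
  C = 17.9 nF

Step 1 — Angular frequency: ω = 2π·f = 2π·896 = 5630 rad/s.
Step 2 — Component impedances:
  R: Z = R = 38.4 Ω
  C: Z = 1/(jωC) = -j/(ω·C) = 0 - j9923 Ω
Step 3 — Series combination: Z_total = R + C = 38.4 - j9923 Ω = 9923∠-89.8° Ω.
Step 4 — Power factor: PF = cos(φ) = Re(Z)/|Z| = 38.4/9923 = 0.00387.
Step 5 — Type: Im(Z) = -9923 ⇒ leading (phase φ = -89.8°).

PF = 0.00387 (leading, φ = -89.8°)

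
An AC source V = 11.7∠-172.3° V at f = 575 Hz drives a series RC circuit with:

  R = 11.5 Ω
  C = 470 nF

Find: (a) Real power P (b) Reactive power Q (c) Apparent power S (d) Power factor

Step 1 — Angular frequency: ω = 2π·f = 2π·575 = 3613 rad/s.
Step 2 — Component impedances:
  R: Z = R = 11.5 Ω
  C: Z = 1/(jωC) = -j/(ω·C) = 0 - j588.9 Ω
Step 3 — Series combination: Z_total = R + C = 11.5 - j588.9 Ω = 589∠-88.9° Ω.
Step 4 — Source phasor: V = 11.7∠-172.3° V = -11.59 - j1.568 V.
Step 5 — Current: I = V / Z = 0.002277 - j0.01973 A = 0.01986∠-83.4° A.
Step 6 — Complex power: S = V·I* = 0.004537 - j0.2324 VA.
Step 7 — Real power: P = Re(S) = 0.004537 W.
Step 8 — Reactive power: Q = Im(S) = -0.2324 VAR.
Step 9 — Apparent power: |S| = 0.2324 VA.
Step 10 — Power factor: PF = P/|S| = 0.01952 (leading).

(a) P = 0.004537 W  (b) Q = -0.2324 VAR  (c) S = 0.2324 VA  (d) PF = 0.01952 (leading)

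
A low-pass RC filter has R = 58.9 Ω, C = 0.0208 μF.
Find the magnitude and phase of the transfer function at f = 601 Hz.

Step 1 — Angular frequency: ω = 2π·601 = 3776 rad/s.
Step 2 — Transfer function: H(jω) = 1/(1 + jωRC).
Step 3 — Denominator: 1 + jωRC = 1 + j·3776·58.9·2.08e-08 = 1 + j0.004626.
Step 4 — H = 1 - j0.004626.
Step 5 — Magnitude: |H| = 1 (-0.0 dB); phase: φ = -0.3°.

|H| = 1 (-0.0 dB), φ = -0.3°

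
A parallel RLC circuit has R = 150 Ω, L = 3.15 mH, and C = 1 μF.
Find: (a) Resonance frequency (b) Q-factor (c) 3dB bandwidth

Step 1 — Resonance: ω₀ = 1/√(LC) = 1/√(0.00315·1e-06) = 1.782e+04 rad/s.
Step 2 — f₀ = ω₀/(2π) = 2836 Hz.
Step 3 — Parallel Q: Q = R/(ω₀L) = 150/(1.782e+04·0.00315) = 2.673.
Step 4 — Bandwidth: Δω = ω₀/Q = 6667 rad/s; BW = Δω/(2π) = 1061 Hz.

(a) f₀ = 2836 Hz  (b) Q = 2.673  (c) BW = 1061 Hz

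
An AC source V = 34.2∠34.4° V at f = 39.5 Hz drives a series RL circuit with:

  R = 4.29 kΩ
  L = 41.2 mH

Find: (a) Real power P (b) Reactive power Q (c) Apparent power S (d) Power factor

Step 1 — Angular frequency: ω = 2π·f = 2π·39.5 = 248.2 rad/s.
Step 2 — Component impedances:
  R: Z = R = 4290 Ω
  L: Z = jωL = j·248.2·0.0412 = 0 + j10.23 Ω
Step 3 — Series combination: Z_total = R + L = 4290 + j10.23 Ω = 4290∠0.1° Ω.
Step 4 — Source phasor: V = 34.2∠34.4° V = 28.22 + j19.32 V.
Step 5 — Current: I = V / Z = 0.006589 + j0.004488 A = 0.007972∠34.3° A.
Step 6 — Complex power: S = V·I* = 0.2726 + j0.0006498 VA.
Step 7 — Real power: P = Re(S) = 0.2726 W.
Step 8 — Reactive power: Q = Im(S) = 0.0006498 VAR.
Step 9 — Apparent power: |S| = 0.2726 VA.
Step 10 — Power factor: PF = P/|S| = 1 (lagging).

(a) P = 0.2726 W  (b) Q = 0.0006498 VAR  (c) S = 0.2726 VA  (d) PF = 1 (lagging)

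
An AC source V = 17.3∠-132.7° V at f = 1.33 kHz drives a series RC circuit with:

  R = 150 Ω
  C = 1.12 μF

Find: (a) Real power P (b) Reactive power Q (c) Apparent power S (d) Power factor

Step 1 — Angular frequency: ω = 2π·f = 2π·1330 = 8357 rad/s.
Step 2 — Component impedances:
  R: Z = R = 150 Ω
  C: Z = 1/(jωC) = -j/(ω·C) = 0 - j106.8 Ω
Step 3 — Series combination: Z_total = R + C = 150 - j106.8 Ω = 184.2∠-35.5° Ω.
Step 4 — Source phasor: V = 17.3∠-132.7° V = -11.73 - j12.71 V.
Step 5 — Current: I = V / Z = -0.01184 - j0.09319 A = 0.09394∠-97.2° A.
Step 6 — Complex power: S = V·I* = 1.324 - j0.9428 VA.
Step 7 — Real power: P = Re(S) = 1.324 W.
Step 8 — Reactive power: Q = Im(S) = -0.9428 VAR.
Step 9 — Apparent power: |S| = 1.625 VA.
Step 10 — Power factor: PF = P/|S| = 0.8145 (leading).

(a) P = 1.324 W  (b) Q = -0.9428 VAR  (c) S = 1.625 VA  (d) PF = 0.8145 (leading)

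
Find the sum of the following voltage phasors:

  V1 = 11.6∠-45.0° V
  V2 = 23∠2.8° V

Step 1 — Convert each phasor to rectangular form:
  V1 = 11.6·(cos(-45.0°) + j·sin(-45.0°)) = 8.202 - j8.202 V
  V2 = 23·(cos(2.8°) + j·sin(2.8°)) = 22.97 + j1.124 V
Step 2 — Sum components: V_total = 31.17 - j7.079 V.
Step 3 — Convert to polar: |V_total| = 31.97 V, ∠V_total = -12.8°.

V_total = 31.97∠-12.8° V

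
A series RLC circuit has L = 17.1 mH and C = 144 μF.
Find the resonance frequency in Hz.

Step 1 — Resonance condition Im(Z)=0 gives ω₀ = 1/√(LC).
Step 2 — ω₀ = 1/√(0.0171·0.000144) = 637.3 rad/s.
Step 3 — f₀ = ω₀/(2π) = 101.4 Hz.

f₀ = 101.4 Hz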